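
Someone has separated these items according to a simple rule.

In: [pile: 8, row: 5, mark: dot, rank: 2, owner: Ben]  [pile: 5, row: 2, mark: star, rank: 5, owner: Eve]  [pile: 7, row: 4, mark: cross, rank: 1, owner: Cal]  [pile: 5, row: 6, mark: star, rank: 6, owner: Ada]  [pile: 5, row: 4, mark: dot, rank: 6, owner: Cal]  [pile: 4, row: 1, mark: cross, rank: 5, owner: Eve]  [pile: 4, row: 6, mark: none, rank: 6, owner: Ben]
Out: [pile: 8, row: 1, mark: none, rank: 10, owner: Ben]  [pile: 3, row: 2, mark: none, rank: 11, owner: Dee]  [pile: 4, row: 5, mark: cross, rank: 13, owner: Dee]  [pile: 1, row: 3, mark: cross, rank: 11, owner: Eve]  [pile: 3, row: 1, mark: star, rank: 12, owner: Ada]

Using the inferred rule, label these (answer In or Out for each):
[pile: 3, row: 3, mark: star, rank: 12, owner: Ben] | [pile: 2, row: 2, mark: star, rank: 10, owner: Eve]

Out, Out

The distinguishing property — rank ≤ 6 — holds for all the 'In' cases and none of the 'Out' cases.
[pile: 3, row: 3, mark: star, rank: 12, owner: Ben]: rank = 12, doesn't match → Out.
[pile: 2, row: 2, mark: star, rank: 10, owner: Eve]: rank = 10, doesn't match → Out.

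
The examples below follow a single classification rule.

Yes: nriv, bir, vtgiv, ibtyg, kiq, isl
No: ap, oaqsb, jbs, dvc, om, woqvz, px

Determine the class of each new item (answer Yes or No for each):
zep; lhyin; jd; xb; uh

No, Yes, No, No, No

Every 'Yes' example satisfies: contains 'i'. None of the 'No' examples do.
zep → no 'i' → No. lhyin → has 'i' → Yes. jd → no 'i' → No. xb → no 'i' → No. uh → no 'i' → No.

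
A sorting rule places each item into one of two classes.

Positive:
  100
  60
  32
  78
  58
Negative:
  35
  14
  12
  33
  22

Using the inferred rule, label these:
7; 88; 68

Negative, Positive, Positive

A rule that fits every label: even AND at least 32 — true of each 'Positive' example, false of each 'Negative' one.
7: 7 is odd, 7 < 32, lacks this property → Negative.
88: 88 is even, 88 ≥ 32, checks out → Positive.
68: 68 is even, 68 ≥ 32, checks out → Positive.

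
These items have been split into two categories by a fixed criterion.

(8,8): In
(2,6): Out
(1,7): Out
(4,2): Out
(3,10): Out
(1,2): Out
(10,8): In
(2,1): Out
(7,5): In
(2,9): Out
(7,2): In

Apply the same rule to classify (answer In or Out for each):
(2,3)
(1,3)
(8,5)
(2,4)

Rule: first ≥ 5. This holds for each 'In' example and fails for each 'Out' one.
(2,3): first 2, doesn't qualify → Out.
(1,3): first 1, doesn't qualify → Out.
(8,5): first 8, has this property → In.
(2,4): first 2, doesn't qualify → Out.

Out, Out, In, Out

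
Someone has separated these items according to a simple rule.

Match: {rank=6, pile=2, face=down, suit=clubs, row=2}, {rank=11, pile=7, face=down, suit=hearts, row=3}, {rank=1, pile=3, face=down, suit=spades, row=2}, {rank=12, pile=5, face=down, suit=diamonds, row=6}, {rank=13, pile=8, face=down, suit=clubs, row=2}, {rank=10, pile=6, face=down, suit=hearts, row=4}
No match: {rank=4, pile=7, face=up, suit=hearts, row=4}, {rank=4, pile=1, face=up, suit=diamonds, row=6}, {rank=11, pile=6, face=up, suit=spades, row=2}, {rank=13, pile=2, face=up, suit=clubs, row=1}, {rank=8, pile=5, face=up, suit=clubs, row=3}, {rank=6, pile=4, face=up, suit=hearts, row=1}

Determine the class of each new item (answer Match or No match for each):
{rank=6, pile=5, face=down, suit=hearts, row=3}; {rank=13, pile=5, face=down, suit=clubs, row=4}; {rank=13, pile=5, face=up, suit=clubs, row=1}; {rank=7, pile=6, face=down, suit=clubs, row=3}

Match, Match, No match, Match

The distinguishing property — face is down — holds for all the 'Match' cases and none of the 'No match' cases.
{rank=6, pile=5, face=down, suit=hearts, row=3} — face is down, hence Match.
{rank=13, pile=5, face=down, suit=clubs, row=4} — face is down, hence Match.
{rank=13, pile=5, face=up, suit=clubs, row=1} — face is up, hence No match.
{rank=7, pile=6, face=down, suit=clubs, row=3} — face is down, hence Match.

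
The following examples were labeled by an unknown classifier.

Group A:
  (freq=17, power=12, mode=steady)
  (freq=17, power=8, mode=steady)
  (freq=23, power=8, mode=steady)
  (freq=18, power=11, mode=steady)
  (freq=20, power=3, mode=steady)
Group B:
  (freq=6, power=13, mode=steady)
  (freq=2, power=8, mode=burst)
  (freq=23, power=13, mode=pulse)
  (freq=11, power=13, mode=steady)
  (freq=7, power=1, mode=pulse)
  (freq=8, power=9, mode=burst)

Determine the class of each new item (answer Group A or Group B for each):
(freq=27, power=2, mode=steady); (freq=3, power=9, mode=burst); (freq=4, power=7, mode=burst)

The rule appears to be: mode is steady AND freq ≥ 17.
(freq=27, power=2, mode=steady): mode is steady, freq = 27 — matches, so Group A.
(freq=3, power=9, mode=burst): mode is burst, freq = 3 — fails this test, so Group B.
(freq=4, power=7, mode=burst): mode is burst, freq = 4 — fails this test, so Group B.

Group A, Group B, Group B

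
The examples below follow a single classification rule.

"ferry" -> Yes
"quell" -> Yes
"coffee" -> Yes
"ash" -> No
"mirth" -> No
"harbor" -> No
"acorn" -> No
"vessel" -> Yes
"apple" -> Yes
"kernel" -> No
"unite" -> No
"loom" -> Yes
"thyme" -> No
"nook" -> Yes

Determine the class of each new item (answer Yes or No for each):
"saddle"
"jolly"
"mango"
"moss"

Every 'Yes' example satisfies: has a double letter. None of the 'No' examples do.

Yes, Yes, No, Yes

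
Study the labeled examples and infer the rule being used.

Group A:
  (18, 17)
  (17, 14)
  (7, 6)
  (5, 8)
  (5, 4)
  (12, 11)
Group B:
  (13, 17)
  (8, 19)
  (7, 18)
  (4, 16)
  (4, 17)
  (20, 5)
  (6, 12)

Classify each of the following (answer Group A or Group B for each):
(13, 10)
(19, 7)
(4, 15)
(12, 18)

A rule that fits every label: |first − second| ≤ 3 — true of each 'Group A' example, false of each 'Group B' one.
Group A: (13, 10), since |13−10| = 3.
Group B: (19, 7), since |19−7| = 12.
Group B: (4, 15), since |4−15| = 11.
Group B: (12, 18), since |12−18| = 6.

Group A, Group B, Group B, Group B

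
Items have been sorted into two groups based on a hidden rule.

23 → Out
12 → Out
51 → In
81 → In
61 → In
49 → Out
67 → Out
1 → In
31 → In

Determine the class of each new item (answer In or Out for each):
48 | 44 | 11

Out, Out, In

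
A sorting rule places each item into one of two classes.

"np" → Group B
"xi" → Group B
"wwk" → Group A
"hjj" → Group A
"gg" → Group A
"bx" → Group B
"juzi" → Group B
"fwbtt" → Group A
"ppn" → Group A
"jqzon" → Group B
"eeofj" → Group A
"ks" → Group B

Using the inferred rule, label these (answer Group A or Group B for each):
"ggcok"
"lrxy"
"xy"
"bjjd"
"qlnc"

Group A, Group B, Group B, Group A, Group B

The distinguishing property — has a double letter — holds for all the 'Group A' cases and none of the 'Group B' cases.
"ggcok": 'gg' doubled, matches → Group A.
"lrxy": no doubled letter, fails the rule → Group B.
"xy": no doubled letter, fails the rule → Group B.
"bjjd": 'jj' doubled, matches → Group A.
"qlnc": no doubled letter, fails the rule → Group B.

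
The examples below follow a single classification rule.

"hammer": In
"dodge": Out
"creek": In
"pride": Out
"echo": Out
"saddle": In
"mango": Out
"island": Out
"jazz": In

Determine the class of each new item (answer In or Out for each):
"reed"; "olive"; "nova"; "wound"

One predicate separates the groups cleanly: has a double letter.

In, Out, Out, Out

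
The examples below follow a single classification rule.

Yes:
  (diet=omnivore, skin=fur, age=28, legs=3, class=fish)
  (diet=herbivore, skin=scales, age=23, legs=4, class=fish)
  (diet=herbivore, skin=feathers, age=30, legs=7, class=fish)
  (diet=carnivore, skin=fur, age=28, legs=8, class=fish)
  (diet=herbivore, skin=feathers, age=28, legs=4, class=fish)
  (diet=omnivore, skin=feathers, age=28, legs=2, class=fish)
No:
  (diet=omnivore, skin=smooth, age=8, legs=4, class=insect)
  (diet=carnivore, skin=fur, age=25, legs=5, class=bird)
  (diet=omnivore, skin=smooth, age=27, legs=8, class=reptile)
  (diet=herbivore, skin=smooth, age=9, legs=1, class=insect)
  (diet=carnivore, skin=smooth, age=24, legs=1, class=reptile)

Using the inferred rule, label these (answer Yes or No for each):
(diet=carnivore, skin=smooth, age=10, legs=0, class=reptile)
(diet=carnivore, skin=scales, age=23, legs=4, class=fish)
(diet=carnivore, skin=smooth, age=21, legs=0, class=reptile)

No, Yes, No

Every 'Yes' example satisfies: class is fish. None of the 'No' examples do.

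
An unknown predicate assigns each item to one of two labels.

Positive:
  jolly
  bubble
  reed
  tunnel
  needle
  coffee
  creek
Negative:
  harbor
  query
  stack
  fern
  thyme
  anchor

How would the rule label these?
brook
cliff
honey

Looking at the examples, the only property every 'Positive' case has and every 'Negative' case lacks is: has a double letter.
Positive: brook, since 'oo' doubled. Positive: cliff, since 'ff' doubled. Negative: honey, since no doubled letter.

Positive, Positive, Negative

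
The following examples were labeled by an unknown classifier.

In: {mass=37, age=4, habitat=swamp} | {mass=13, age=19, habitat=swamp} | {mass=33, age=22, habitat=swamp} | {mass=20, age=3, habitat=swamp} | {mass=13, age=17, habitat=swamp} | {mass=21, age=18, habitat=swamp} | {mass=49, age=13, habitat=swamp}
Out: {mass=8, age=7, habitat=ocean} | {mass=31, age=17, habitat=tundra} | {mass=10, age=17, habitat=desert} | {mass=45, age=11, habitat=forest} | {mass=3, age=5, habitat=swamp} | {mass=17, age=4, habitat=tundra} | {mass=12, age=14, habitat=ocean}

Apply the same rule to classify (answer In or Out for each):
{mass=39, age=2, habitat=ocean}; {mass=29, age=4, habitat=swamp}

All 'In' examples share one property — habitat is swamp AND mass ≥ 8 — and every 'Out' example lacks it.
{mass=39, age=2, habitat=ocean}: habitat is ocean, mass = 39 — lacks this property, so Out.
{mass=29, age=4, habitat=swamp}: habitat is swamp, mass = 29 — satisfies this, so In.

Out, In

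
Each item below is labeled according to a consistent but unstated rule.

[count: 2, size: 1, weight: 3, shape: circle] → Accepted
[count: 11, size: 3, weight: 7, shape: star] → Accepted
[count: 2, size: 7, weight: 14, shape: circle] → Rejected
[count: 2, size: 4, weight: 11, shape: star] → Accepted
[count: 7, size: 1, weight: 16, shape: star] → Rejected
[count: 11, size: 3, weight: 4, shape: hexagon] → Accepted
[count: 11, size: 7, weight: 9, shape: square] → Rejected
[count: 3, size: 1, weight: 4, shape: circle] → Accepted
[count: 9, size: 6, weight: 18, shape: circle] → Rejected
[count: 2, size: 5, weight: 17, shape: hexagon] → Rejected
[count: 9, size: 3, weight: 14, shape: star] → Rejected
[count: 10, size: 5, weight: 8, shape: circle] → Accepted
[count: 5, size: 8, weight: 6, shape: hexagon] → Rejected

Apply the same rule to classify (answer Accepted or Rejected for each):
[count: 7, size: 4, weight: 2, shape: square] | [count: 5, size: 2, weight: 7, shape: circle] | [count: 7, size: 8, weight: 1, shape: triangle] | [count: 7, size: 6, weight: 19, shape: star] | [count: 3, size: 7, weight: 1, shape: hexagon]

Accepted, Accepted, Rejected, Rejected, Rejected

The common property of the 'Accepted' items is: size ≤ 5 AND weight ≤ 11. No 'Rejected' item has it.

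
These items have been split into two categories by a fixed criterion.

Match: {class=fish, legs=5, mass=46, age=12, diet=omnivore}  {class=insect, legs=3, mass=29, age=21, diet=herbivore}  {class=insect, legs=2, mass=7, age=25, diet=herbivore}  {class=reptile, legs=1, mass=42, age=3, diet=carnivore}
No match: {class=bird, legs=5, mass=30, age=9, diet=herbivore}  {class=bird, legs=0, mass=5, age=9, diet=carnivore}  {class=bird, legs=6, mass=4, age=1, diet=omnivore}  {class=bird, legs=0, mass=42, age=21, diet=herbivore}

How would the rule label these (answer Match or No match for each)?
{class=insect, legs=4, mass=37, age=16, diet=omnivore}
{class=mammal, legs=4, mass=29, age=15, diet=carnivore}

Match, Match

The classifier is using: class is not bird.
{class=insect, legs=4, mass=37, age=16, diet=omnivore}: class is insect — checks out, so Match. {class=mammal, legs=4, mass=29, age=15, diet=carnivore}: class is mammal — checks out, so Match.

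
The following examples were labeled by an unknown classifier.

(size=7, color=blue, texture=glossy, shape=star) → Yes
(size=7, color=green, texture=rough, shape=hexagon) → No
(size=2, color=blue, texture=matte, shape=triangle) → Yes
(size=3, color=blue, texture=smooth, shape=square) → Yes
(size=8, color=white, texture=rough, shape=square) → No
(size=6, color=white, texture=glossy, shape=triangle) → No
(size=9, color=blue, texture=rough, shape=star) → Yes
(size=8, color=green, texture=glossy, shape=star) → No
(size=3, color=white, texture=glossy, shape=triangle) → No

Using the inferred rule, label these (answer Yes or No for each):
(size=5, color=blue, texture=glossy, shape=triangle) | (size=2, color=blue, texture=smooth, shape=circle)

Yes, Yes

A rule that fits every label: color is blue — true of each 'Yes' example, false of each 'No' one.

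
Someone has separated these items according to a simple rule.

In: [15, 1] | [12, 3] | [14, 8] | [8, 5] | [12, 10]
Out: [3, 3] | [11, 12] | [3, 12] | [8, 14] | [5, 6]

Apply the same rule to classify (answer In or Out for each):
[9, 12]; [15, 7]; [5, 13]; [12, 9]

Out, In, Out, In

'In' ⟺ first > second.
[9, 12]: Out (9 < 12).
[15, 7]: In (15 > 7).
[5, 13]: Out (5 < 13).
[12, 9]: In (12 > 9).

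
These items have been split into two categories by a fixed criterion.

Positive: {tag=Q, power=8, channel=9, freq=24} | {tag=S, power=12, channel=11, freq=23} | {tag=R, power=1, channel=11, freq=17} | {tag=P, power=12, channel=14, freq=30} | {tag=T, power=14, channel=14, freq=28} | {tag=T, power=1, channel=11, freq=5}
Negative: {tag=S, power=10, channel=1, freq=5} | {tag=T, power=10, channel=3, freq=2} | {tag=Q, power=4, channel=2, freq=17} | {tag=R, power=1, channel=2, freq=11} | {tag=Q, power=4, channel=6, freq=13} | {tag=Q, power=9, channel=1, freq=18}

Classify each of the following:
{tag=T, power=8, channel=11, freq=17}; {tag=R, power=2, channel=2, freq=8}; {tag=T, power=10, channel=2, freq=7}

Positive, Negative, Negative

The pattern is that an item is 'Positive' exactly when: channel ≥ 9.
{tag=T, power=8, channel=11, freq=17}: channel = 11 — fits, so Positive. {tag=R, power=2, channel=2, freq=8}: channel = 2 — doesn't qualify, so Negative. {tag=T, power=10, channel=2, freq=7}: channel = 2 — doesn't qualify, so Negative.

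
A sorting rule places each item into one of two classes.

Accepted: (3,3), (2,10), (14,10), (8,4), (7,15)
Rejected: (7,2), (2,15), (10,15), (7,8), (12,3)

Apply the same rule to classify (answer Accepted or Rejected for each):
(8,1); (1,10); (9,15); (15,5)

Rule: sum is even. This holds for each 'Accepted' example and fails for each 'Rejected' one.
(8,1) — 8+1 = 9, hence Rejected. (1,10) — 1+10 = 11, hence Rejected. (9,15) — 9+15 = 24, hence Accepted. (15,5) — 15+5 = 20, hence Accepted.

Rejected, Rejected, Accepted, Accepted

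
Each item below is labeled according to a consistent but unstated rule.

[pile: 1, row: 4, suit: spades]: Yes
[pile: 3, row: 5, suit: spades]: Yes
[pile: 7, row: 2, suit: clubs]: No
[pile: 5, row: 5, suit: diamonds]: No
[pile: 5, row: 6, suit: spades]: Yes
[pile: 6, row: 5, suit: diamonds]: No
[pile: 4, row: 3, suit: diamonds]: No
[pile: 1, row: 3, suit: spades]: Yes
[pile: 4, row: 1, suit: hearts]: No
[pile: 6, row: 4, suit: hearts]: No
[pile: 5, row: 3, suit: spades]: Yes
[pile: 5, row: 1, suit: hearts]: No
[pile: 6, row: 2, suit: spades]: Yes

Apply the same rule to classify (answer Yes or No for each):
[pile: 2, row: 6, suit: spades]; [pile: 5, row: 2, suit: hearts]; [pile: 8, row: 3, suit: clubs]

Yes, No, No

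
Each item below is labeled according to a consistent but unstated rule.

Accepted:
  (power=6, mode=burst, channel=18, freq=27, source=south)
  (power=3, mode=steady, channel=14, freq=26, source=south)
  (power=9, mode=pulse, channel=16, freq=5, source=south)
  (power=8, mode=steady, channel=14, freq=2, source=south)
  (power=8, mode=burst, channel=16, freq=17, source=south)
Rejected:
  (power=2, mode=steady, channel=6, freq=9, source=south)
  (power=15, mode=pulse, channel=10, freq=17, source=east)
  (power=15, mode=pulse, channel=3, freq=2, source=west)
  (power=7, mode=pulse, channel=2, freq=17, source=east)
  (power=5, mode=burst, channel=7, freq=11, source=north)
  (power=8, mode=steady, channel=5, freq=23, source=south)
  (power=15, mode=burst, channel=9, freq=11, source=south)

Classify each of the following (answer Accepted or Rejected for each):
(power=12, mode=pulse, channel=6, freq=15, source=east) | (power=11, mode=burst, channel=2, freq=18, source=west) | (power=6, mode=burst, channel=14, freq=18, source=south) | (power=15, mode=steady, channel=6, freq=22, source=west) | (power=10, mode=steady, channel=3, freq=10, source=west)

Rejected, Rejected, Accepted, Rejected, Rejected

All 'Accepted' examples share one property — channel ≥ 14 — and every 'Rejected' example lacks it.
(power=12, mode=pulse, channel=6, freq=15, source=east) → channel = 6 → Rejected.
(power=11, mode=burst, channel=2, freq=18, source=west) → channel = 2 → Rejected.
(power=6, mode=burst, channel=14, freq=18, source=south) → channel = 14 → Accepted.
(power=15, mode=steady, channel=6, freq=22, source=west) → channel = 6 → Rejected.
(power=10, mode=steady, channel=3, freq=10, source=west) → channel = 3 → Rejected.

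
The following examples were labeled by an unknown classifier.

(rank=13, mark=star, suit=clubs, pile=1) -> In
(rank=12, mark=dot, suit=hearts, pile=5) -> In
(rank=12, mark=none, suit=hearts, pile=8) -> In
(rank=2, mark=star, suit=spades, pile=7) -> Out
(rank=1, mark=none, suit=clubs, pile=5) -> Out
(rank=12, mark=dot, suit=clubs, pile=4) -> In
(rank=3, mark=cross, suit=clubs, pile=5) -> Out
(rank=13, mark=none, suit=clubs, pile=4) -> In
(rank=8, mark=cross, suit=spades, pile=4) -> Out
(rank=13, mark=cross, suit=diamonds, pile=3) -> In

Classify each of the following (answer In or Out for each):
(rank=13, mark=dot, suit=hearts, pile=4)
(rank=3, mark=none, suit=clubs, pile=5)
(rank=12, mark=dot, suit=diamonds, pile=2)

A rule that fits every label: rank ≥ 12 — true of each 'In' example, false of each 'Out' one.
(rank=13, mark=dot, suit=hearts, pile=4): rank = 13 — satisfies this, so In. (rank=3, mark=none, suit=clubs, pile=5): rank = 3 — does not satisfy this, so Out. (rank=12, mark=dot, suit=diamonds, pile=2): rank = 12 — satisfies this, so In.

In, Out, In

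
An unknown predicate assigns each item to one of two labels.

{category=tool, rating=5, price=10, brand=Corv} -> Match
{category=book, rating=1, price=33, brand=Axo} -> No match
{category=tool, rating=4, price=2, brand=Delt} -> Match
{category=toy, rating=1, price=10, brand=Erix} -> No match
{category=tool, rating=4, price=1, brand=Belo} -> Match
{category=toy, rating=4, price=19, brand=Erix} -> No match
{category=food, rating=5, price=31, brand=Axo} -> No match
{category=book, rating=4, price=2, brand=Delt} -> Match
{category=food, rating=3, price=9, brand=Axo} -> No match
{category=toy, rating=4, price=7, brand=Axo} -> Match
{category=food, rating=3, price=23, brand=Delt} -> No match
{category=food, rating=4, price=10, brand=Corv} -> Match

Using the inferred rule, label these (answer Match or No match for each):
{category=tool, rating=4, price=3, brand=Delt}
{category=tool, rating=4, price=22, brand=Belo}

All 'Match' examples share one property — rating ≥ 4 AND price ≤ 10 — and every 'No match' example lacks it.
{category=tool, rating=4, price=3, brand=Delt}: rating = 4, price = 3, checks out → Match.
{category=tool, rating=4, price=22, brand=Belo}: rating = 4, price = 22, does not satisfy this → No match.

Match, No match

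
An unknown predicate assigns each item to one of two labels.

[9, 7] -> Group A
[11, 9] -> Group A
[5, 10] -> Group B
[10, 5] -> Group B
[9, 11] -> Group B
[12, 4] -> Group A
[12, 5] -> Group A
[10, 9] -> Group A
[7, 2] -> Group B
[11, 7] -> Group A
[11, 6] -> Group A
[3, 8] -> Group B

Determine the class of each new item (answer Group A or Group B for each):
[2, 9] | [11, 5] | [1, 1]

Group B, Group A, Group B

The pattern is that an item is 'Group A' exactly when: first > second AND sum ≥ 16.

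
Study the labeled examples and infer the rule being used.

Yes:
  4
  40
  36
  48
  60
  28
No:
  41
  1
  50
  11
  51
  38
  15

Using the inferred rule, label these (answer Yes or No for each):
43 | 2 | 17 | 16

Rule: multiple of 4. This holds for each 'Yes' example and fails for each 'No' one.
43 → 43 = 4·10 + 3 → No. 2 → 2 = 4·0 + 2 → No. 17 → 17 = 4·4 + 1 → No. 16 → 16 = 4·4 → Yes.

No, No, No, Yes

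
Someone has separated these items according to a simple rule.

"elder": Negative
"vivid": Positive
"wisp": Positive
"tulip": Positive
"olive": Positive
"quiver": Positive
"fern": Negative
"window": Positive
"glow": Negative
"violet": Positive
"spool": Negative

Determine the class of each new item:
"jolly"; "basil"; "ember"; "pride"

Negative, Positive, Negative, Positive

Checking candidate rules against both groups, what survives is: contains 'i'.
"jolly" → no 'i' → Negative.
"basil" → has 'i' → Positive.
"ember" → no 'i' → Negative.
"pride" → has 'i' → Positive.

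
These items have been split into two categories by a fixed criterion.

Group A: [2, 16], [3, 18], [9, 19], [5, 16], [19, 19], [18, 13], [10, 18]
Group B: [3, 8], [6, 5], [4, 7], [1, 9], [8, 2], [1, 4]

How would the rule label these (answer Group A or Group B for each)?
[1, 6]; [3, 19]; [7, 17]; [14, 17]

All 'Group A' examples share one property — sum ≥ 18 — and every 'Group B' example lacks it.
[1, 6] → 1+6 = 7 → Group B. [3, 19] → 3+19 = 22 → Group A. [7, 17] → 7+17 = 24 → Group A. [14, 17] → 14+17 = 31 → Group A.

Group B, Group A, Group A, Group A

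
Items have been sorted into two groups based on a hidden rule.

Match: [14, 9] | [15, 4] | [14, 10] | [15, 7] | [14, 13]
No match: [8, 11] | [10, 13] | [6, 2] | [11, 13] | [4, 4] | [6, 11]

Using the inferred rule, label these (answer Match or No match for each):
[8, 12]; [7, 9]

Every 'Match' example satisfies: first ≥ 13. None of the 'No match' examples do.
[8, 12] → first 8 → No match.
[7, 9] → first 7 → No match.

No match, No match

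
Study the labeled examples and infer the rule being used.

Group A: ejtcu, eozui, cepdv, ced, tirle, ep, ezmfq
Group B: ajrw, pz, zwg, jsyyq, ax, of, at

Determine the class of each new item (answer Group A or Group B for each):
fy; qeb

Group B, Group A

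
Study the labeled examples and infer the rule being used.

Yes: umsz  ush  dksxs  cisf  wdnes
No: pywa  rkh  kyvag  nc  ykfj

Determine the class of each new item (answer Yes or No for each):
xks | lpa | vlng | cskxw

One predicate separates the groups cleanly: contains 's'.
xks: Yes (has 's'). lpa: No (no 's'). vlng: No (no 's'). cskxw: Yes (has 's').

Yes, No, No, Yes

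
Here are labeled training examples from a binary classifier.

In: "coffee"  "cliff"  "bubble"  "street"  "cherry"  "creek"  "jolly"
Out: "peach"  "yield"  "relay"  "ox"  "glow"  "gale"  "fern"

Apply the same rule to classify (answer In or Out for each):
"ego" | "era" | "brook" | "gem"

Out, Out, In, Out

Rule: has a double letter. This holds for each 'In' example and fails for each 'Out' one.
Out: "ego", since no doubled letter. Out: "era", since no doubled letter. In: "brook", since 'oo' doubled. Out: "gem", since no doubled letter.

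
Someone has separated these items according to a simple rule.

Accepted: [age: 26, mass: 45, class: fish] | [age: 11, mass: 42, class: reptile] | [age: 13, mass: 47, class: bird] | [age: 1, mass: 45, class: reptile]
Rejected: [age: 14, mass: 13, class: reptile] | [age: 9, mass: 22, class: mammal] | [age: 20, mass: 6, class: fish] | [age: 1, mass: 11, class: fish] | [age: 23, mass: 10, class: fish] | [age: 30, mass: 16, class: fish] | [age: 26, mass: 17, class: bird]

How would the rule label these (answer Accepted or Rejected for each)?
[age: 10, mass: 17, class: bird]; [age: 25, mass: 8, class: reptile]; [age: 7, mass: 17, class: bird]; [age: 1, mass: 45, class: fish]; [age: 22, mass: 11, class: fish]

The rule appears to be: mass ≥ 42.
[age: 10, mass: 17, class: bird]: mass = 17, fails the rule → Rejected.
[age: 25, mass: 8, class: reptile]: mass = 8, fails the rule → Rejected.
[age: 7, mass: 17, class: bird]: mass = 17, fails the rule → Rejected.
[age: 1, mass: 45, class: fish]: mass = 45, matches → Accepted.
[age: 22, mass: 11, class: fish]: mass = 11, fails the rule → Rejected.

Rejected, Rejected, Rejected, Accepted, Rejected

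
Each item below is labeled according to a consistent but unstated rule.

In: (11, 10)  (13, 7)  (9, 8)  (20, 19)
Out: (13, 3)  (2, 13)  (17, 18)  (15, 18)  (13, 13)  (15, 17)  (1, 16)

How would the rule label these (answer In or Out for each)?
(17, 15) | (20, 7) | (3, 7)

In, In, Out

The rule appears to be: first > second AND sum ≥ 17.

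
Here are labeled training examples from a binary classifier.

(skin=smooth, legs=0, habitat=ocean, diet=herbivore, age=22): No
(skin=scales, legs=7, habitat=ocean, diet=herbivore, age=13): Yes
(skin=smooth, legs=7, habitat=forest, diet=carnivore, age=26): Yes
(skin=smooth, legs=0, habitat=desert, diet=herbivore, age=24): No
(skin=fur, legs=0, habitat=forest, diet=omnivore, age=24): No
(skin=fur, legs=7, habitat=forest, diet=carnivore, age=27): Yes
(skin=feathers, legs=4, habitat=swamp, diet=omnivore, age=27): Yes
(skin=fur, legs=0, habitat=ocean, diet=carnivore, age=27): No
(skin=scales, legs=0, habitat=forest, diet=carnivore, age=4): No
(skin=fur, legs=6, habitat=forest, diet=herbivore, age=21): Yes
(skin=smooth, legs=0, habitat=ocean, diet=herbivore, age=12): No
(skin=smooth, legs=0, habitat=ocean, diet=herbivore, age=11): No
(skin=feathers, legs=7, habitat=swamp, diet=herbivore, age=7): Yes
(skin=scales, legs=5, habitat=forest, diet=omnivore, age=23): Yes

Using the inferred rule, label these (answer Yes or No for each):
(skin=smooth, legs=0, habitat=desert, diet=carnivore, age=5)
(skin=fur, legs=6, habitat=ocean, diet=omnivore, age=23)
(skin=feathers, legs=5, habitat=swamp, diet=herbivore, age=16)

No, Yes, Yes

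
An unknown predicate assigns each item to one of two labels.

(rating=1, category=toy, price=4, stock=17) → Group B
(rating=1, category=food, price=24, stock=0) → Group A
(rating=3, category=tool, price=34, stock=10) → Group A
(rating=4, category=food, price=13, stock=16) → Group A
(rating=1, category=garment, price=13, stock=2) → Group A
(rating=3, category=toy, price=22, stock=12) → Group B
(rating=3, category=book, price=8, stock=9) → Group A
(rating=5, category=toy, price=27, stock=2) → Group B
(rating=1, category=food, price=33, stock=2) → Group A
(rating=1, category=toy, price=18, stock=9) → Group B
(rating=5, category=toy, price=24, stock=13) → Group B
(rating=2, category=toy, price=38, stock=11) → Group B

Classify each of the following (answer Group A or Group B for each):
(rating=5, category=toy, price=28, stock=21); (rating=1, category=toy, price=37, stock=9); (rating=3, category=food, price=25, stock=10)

One predicate separates the groups cleanly: category is not toy.
(rating=5, category=toy, price=28, stock=21): Group B (category is toy). (rating=1, category=toy, price=37, stock=9): Group B (category is toy). (rating=3, category=food, price=25, stock=10): Group A (category is food).

Group B, Group B, Group A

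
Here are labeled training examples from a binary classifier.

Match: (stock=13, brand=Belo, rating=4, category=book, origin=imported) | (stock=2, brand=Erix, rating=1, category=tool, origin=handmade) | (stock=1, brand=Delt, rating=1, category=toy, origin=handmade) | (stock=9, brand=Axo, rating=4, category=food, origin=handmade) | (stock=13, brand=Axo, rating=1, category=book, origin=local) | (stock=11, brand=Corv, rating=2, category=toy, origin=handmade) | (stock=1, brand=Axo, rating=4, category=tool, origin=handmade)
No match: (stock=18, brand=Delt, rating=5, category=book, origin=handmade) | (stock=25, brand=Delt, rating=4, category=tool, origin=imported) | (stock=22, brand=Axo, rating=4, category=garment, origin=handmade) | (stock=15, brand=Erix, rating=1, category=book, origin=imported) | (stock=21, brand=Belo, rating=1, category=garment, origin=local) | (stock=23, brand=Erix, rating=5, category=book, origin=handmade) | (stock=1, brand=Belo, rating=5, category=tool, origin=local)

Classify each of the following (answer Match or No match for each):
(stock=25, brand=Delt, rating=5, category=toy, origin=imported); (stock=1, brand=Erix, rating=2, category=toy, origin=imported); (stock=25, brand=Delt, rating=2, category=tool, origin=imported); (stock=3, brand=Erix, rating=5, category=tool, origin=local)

No match, Match, No match, No match

The distinguishing property — stock ≤ 13 AND rating ≤ 4 — holds for all the 'Match' cases and none of the 'No match' cases.
(stock=25, brand=Delt, rating=5, category=toy, origin=imported) — stock = 25, rating = 5, hence No match. (stock=1, brand=Erix, rating=2, category=toy, origin=imported) — stock = 1, rating = 2, hence Match. (stock=25, brand=Delt, rating=2, category=tool, origin=imported) — stock = 25, rating = 2, hence No match. (stock=3, brand=Erix, rating=5, category=tool, origin=local) — stock = 3, rating = 5, hence No match.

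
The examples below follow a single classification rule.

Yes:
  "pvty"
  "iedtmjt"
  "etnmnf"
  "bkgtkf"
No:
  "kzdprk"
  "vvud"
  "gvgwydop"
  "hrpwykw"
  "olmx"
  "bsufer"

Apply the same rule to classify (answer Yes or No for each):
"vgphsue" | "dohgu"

'Yes' ⟺ contains 't'.
"vgphsue" — no 't', hence No. "dohgu" — no 't', hence No.

No, No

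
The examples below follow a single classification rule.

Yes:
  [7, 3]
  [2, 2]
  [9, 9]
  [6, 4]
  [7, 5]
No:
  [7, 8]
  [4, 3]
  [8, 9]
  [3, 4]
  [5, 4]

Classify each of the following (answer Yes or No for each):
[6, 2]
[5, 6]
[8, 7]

All 'Yes' examples share one property — sum is even — and every 'No' example lacks it.
Yes: [6, 2], since 6+2 = 8. No: [5, 6], since 5+6 = 11. No: [8, 7], since 8+7 = 15.

Yes, No, No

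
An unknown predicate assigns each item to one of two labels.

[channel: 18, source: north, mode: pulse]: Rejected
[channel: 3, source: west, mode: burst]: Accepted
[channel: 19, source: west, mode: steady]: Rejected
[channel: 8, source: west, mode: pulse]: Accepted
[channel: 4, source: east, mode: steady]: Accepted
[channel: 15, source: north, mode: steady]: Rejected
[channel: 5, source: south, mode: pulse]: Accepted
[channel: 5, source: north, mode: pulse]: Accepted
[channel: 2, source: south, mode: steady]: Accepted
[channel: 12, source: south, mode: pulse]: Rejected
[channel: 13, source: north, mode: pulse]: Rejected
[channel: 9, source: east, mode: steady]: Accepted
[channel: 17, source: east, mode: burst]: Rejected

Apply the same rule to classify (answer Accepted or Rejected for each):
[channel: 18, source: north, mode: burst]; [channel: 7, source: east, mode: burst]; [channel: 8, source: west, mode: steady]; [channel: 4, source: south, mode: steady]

Rejected, Accepted, Accepted, Accepted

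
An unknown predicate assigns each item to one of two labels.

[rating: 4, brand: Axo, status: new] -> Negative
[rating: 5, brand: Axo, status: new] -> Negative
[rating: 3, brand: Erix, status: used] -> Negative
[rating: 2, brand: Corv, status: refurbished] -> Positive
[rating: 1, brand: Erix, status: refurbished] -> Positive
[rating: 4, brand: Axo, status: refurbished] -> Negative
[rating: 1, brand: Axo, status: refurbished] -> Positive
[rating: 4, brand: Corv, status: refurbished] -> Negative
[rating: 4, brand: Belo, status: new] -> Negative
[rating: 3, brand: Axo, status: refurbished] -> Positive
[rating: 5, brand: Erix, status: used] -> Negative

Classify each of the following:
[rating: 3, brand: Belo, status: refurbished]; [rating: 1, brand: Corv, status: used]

The classifier is using: status is refurbished AND rating ≤ 3.
Positive: [rating: 3, brand: Belo, status: refurbished], since status is refurbished, rating = 3. Negative: [rating: 1, brand: Corv, status: used], since status is used, rating = 1.

Positive, Negative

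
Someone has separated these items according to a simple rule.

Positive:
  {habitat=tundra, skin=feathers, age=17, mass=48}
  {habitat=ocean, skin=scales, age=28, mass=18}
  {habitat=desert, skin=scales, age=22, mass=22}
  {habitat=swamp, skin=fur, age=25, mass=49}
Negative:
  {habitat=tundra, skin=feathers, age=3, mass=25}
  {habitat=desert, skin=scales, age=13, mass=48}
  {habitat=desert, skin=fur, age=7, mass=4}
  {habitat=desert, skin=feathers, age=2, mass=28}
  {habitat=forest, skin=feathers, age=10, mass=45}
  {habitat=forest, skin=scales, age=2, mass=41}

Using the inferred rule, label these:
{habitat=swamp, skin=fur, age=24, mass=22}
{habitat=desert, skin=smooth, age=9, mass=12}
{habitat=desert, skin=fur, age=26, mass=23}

Every 'Positive' example satisfies: age ≥ 17. None of the 'Negative' examples do.
{habitat=swamp, skin=fur, age=24, mass=22}: Positive (age = 24). {habitat=desert, skin=smooth, age=9, mass=12}: Negative (age = 9). {habitat=desert, skin=fur, age=26, mass=23}: Positive (age = 26).

Positive, Negative, Positive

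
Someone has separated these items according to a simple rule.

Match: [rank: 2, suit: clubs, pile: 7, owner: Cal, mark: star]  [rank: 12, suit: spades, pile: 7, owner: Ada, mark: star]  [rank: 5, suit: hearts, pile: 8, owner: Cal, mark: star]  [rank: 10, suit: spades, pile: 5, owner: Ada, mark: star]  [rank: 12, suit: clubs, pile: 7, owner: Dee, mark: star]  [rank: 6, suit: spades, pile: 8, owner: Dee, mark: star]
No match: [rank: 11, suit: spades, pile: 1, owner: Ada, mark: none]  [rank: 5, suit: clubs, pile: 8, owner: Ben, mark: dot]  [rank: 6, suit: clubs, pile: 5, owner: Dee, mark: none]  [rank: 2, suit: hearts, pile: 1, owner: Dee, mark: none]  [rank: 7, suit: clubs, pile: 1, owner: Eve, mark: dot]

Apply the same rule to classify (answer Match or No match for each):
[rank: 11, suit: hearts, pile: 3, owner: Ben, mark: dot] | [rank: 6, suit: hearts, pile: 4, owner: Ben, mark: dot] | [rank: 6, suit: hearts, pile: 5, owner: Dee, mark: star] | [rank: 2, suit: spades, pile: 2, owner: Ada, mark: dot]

No match, No match, Match, No match

Checking candidate rules against both groups, what survives is: mark is star.
[rank: 11, suit: hearts, pile: 3, owner: Ben, mark: dot]: mark is dot — does not satisfy this, so No match. [rank: 6, suit: hearts, pile: 4, owner: Ben, mark: dot]: mark is dot — does not satisfy this, so No match. [rank: 6, suit: hearts, pile: 5, owner: Dee, mark: star]: mark is star — meets the rule, so Match. [rank: 2, suit: spades, pile: 2, owner: Ada, mark: dot]: mark is dot — does not satisfy this, so No match.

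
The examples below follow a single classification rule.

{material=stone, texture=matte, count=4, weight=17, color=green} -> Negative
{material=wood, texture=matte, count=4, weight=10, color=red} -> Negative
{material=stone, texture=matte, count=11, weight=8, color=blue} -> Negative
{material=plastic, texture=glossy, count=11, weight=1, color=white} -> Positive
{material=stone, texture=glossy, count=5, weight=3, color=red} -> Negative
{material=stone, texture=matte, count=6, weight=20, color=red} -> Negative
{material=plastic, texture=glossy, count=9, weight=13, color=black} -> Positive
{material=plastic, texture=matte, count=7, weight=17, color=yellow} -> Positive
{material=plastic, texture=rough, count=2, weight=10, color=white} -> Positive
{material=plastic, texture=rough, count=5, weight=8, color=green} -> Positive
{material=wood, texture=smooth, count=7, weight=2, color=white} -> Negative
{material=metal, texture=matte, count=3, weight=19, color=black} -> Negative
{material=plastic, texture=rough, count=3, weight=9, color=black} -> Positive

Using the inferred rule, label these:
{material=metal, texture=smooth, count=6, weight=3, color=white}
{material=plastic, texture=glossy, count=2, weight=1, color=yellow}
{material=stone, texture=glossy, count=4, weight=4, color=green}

One predicate separates the groups cleanly: material is plastic.
{material=metal, texture=smooth, count=6, weight=3, color=white} — material is metal, hence Negative. {material=plastic, texture=glossy, count=2, weight=1, color=yellow} — material is plastic, hence Positive. {material=stone, texture=glossy, count=4, weight=4, color=green} — material is stone, hence Negative.

Negative, Positive, Negative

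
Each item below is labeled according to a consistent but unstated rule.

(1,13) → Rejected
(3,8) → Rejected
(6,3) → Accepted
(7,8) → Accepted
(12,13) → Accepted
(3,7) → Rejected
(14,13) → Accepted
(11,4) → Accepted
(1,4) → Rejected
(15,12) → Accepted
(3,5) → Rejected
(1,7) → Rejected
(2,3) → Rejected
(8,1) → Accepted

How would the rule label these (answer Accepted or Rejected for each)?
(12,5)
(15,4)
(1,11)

Accepted, Accepted, Rejected

The pattern is that an item is 'Accepted' exactly when: first ≥ 4.
(12,5) → first 12 → Accepted.
(15,4) → first 15 → Accepted.
(1,11) → first 1 → Rejected.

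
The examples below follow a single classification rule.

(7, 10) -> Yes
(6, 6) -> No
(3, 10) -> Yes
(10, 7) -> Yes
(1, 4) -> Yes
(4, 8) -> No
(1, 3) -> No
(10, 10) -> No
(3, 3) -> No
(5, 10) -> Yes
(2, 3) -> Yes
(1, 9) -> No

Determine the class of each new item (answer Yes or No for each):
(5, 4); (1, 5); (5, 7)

Yes, No, No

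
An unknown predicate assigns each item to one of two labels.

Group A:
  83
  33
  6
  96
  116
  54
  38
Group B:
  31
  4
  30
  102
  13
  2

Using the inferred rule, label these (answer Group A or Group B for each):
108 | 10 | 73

The common property of the 'Group A' items is: digit sum ≥ 5. No 'Group B' item has it.
Group A: 108, since digit sum 1+0+8 = 9.
Group B: 10, since digit sum 1+0 = 1.
Group A: 73, since digit sum 7+3 = 10.

Group A, Group B, Group A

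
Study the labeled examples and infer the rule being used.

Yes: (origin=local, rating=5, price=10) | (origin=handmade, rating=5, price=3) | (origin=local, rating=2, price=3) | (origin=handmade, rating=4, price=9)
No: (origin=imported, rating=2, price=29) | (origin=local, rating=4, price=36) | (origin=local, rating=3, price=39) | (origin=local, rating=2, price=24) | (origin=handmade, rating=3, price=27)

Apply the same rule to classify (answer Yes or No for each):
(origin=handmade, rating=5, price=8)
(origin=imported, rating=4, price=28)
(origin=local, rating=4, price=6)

The pattern is that an item is 'Yes' exactly when: price ≤ 10.
(origin=handmade, rating=5, price=8) — price = 8, hence Yes.
(origin=imported, rating=4, price=28) — price = 28, hence No.
(origin=local, rating=4, price=6) — price = 6, hence Yes.

Yes, No, Yes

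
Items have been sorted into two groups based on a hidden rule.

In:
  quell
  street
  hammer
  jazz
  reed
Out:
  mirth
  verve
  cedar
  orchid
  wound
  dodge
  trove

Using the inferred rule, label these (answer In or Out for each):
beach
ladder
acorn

The classifier is using: has a double letter.
beach → no doubled letter → Out. ladder → 'dd' doubled → In. acorn → no doubled letter → Out.

Out, In, Out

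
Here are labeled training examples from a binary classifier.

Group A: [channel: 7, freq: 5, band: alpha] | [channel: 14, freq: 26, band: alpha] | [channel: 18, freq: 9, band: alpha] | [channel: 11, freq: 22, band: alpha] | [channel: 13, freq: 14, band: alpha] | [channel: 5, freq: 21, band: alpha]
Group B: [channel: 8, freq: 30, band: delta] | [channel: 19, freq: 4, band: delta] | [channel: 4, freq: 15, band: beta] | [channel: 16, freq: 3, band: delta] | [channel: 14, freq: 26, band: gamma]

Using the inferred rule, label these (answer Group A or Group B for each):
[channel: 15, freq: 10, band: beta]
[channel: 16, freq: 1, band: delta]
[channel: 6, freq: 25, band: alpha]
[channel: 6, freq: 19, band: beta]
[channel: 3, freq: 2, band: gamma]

Group B, Group B, Group A, Group B, Group B

Rule: band is alpha. This holds for each 'Group A' example and fails for each 'Group B' one.
Group B: [channel: 15, freq: 10, band: beta], since band is beta. Group B: [channel: 16, freq: 1, band: delta], since band is delta. Group A: [channel: 6, freq: 25, band: alpha], since band is alpha. Group B: [channel: 6, freq: 19, band: beta], since band is beta. Group B: [channel: 3, freq: 2, band: gamma], since band is gamma.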